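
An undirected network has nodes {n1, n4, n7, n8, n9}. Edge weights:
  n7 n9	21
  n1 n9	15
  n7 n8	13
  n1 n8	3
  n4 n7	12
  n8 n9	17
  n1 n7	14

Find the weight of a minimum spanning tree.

43

Prim, starting at n7.
Step 1: frontier [n4 n7 12, n7 n8 13, n1 n7 14, n7 n9 21] → take n4 n7 (12); add n4.
Step 2: frontier [n7 n8 13, n1 n7 14, n7 n9 21] → take n7 n8 (13); add n8.
Step 3: frontier [n1 n7 14, n7 n9 21, n1 n8 3, n8 n9 17] → take n1 n8 (3); add n1.
Step 4: frontier [n1 n9 15, n7 n9 21, n8 n9 17] → take n1 n9 (15); add n9.
MST edges: n4 n7, n7 n8, n1 n8, n1 n9; total weight 12+13+3+15 = 43.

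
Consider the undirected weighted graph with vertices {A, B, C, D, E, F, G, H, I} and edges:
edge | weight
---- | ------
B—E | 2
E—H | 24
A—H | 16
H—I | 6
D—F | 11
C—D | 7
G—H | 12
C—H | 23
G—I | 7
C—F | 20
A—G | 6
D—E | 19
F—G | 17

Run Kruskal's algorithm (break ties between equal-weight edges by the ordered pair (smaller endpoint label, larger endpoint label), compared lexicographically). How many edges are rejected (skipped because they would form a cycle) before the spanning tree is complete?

Kruskal's algorithm — process edges by increasing weight (ties by edge label):
B—E (2): add — endpoints in different components.
A—G (6): add — endpoints in different components.
H—I (6): add — endpoints in different components.
C—D (7): add — endpoints in different components.
G—I (7): add — endpoints in different components.
D—F (11): add — endpoints in different components.
G—H (12): skip — G and H already connected.
A—H (16): skip — A and H already connected.
F—G (17): add — endpoints in different components.
D—E (19): add — endpoints in different components.
Edges rejected before the tree was complete: 2.

2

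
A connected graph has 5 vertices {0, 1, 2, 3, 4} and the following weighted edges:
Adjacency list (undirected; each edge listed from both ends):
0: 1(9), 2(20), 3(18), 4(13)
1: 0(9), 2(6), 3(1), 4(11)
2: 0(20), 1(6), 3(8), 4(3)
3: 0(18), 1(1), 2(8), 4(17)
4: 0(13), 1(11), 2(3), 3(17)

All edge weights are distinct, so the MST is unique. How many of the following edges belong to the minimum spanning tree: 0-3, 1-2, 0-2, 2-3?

Kruskal: consider edges lightest-first.
1-3 (1): add — endpoints in different components.
2-4 (3): add — endpoints in different components.
1-2 (6): add — endpoints in different components.
2-3 (8): skip — 2 and 3 already connected.
0-1 (9): add — endpoints in different components.
MST edge set: {1-3, 2-4, 1-2, 0-1}.
Of the listed edges, {1-2} are in the MST → 1.

1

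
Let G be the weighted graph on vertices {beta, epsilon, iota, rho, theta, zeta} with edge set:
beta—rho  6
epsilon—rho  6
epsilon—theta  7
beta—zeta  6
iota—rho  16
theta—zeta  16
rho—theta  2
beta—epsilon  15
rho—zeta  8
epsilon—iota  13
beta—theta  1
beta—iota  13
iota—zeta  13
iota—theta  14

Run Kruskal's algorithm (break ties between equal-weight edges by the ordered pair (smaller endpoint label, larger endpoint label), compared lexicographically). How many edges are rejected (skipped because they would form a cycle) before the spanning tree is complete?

Kruskal: consider edges lightest-first.
beta—theta (1): add — endpoints in different components.
rho—theta (2): add — endpoints in different components.
beta—rho (6): skip — rho and beta already connected.
beta—zeta (6): add — endpoints in different components.
epsilon—rho (6): add — endpoints in different components.
epsilon—theta (7): skip — theta and epsilon already connected.
rho—zeta (8): skip — zeta and rho already connected.
beta—iota (13): add — endpoints in different components.
Edges rejected before the tree was complete: 3.

3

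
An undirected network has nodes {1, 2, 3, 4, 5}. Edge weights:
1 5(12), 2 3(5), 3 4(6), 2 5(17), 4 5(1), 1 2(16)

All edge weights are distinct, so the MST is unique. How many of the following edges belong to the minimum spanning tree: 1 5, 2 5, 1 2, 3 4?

Sort edges by weight, then run Kruskal:
4 5 (1): add — endpoints in different components.
2 3 (5): add — endpoints in different components.
3 4 (6): add — endpoints in different components.
1 5 (12): add — endpoints in different components.
MST edge set: {4 5, 2 3, 3 4, 1 5}.
Of the listed edges, {1 5, 3 4} are in the MST → 2.

2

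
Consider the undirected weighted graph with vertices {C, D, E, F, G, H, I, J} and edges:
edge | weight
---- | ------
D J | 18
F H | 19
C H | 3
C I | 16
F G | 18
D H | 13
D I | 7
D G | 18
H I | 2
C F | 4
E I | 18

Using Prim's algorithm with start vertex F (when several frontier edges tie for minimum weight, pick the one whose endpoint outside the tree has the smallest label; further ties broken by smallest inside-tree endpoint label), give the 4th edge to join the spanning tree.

Prim's algorithm from F:
Step 1: frontier [C F 4, F G 18, F H 19] → take C F (4); add C.
Step 2: frontier [C H 3, C I 16, F G 18, F H 19] → take C H (3); add H.
Step 3: frontier [C I 16, F G 18, H I 2, D H 13] → take H I (2); add I.
Step 4: frontier [F G 18, D H 13, D I 7, E I 18] → take D I (7); add D.
Step 5: frontier [D G 18, D J 18, F G 18, E I 18] → take E I (18); add E.
Step 6: frontier [D G 18, D J 18, F G 18] → take D G (18); add G.
Step 7: frontier [D J 18] → take D J (18); add J.
The 4th edge added is D I.

D-I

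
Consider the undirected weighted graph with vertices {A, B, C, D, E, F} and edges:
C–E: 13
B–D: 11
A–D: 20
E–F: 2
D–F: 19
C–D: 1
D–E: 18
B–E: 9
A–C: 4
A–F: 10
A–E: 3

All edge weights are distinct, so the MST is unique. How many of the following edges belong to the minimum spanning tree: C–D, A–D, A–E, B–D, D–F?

2

Kruskal's algorithm — process edges by increasing weight (ties by edge label):
C–D (1): add — endpoints in different components.
E–F (2): add — endpoints in different components.
A–E (3): add — endpoints in different components.
A–C (4): add — endpoints in different components.
B–E (9): add — endpoints in different components.
MST edge set: {C–D, E–F, A–E, A–C, B–E}.
Of the listed edges, {C–D, A–E} are in the MST → 2.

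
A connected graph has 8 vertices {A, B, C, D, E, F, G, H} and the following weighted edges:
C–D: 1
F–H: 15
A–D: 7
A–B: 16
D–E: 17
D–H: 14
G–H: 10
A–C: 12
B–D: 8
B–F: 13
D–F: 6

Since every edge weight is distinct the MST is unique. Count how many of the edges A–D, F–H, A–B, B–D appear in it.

2

Kruskal: consider edges lightest-first.
C–D (1): add — endpoints in different components.
D–F (6): add — endpoints in different components.
A–D (7): add — endpoints in different components.
B–D (8): add — endpoints in different components.
G–H (10): add — endpoints in different components.
A–C (12): skip — A and C already connected.
B–F (13): skip — B and F already connected.
D–H (14): add — endpoints in different components.
F–H (15): skip — F and H already connected.
A–B (16): skip — A and B already connected.
D–E (17): add — endpoints in different components.
MST edge set: {C–D, D–F, A–D, B–D, G–H, D–H, D–E}.
Of the listed edges, {A–D, B–D} are in the MST → 2.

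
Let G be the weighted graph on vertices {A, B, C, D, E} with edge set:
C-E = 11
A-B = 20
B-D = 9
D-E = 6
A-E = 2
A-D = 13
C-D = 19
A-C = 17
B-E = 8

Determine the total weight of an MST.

27

Grow the tree from A using Prim:
Step 1: frontier [A-E 2, A-D 13, A-C 17, A-B 20] → take A-E (2); add E.
Step 2: frontier [A-D 13, A-C 17, A-B 20, D-E 6, B-E 8, C-E 11] → take D-E (6); add D.
Step 3: frontier [A-C 17, A-B 20, B-D 9, C-D 19, B-E 8, C-E 11] → take B-E (8); add B.
Step 4: frontier [A-C 17, C-D 19, C-E 11] → take C-E (11); add C.
MST edges: A-E, D-E, B-E, C-E; total weight 2+6+8+11 = 27.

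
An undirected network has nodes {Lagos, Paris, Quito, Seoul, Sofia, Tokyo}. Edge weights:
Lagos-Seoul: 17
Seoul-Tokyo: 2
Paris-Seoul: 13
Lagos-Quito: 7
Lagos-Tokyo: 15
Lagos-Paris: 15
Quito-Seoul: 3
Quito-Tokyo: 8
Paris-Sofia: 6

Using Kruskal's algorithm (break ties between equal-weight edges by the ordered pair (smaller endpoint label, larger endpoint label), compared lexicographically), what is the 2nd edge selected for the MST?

Quito-Seoul

Kruskal's algorithm — process edges by increasing weight (ties by edge label):
Seoul-Tokyo (2): add. Components now {Seoul,Tokyo} {Lagos} {Paris} {Sofia} {Quito}
Quito-Seoul (3): add. Components now {Quito,Seoul,Tokyo} {Lagos} {Paris} {Sofia}
Paris-Sofia (6): add. Components now {Quito,Seoul,Tokyo} {Lagos} {Paris,Sofia}
Lagos-Quito (7): add. Components now {Lagos,Quito,Seoul,Tokyo} {Paris,Sofia}
Quito-Tokyo (8): skip — Tokyo and Quito already connected.
Paris-Seoul (13): add. Components now {Lagos,Paris,Quito,Seoul,Sofia,Tokyo}
The 2nd edge added is Quito-Seoul.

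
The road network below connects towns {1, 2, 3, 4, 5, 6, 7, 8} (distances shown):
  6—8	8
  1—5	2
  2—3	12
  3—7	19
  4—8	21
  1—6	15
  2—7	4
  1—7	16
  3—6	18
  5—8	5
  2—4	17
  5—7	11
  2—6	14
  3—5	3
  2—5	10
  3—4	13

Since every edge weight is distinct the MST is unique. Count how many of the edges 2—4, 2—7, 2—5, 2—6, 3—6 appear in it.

2

Sort edges by weight, then run Kruskal:
1—5 (2): add — endpoints in different components.
3—5 (3): add — endpoints in different components.
2—7 (4): add — endpoints in different components.
5—8 (5): add — endpoints in different components.
6—8 (8): add — endpoints in different components.
2—5 (10): add — endpoints in different components.
5—7 (11): skip — 5 and 7 already connected.
2—3 (12): skip — 2 and 3 already connected.
3—4 (13): add — endpoints in different components.
MST edge set: {1—5, 3—5, 2—7, 5—8, 6—8, 2—5, 3—4}.
Of the listed edges, {2—7, 2—5} are in the MST → 2.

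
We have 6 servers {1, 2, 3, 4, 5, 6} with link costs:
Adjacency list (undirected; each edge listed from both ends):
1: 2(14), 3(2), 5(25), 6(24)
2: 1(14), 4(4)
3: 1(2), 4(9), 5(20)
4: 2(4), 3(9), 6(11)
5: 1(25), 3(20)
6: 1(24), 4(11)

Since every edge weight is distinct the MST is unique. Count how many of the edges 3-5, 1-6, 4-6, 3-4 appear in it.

Sort edges by weight, then run Kruskal:
1-3 (2): add — endpoints in different components.
2-4 (4): add — endpoints in different components.
3-4 (9): add — endpoints in different components.
4-6 (11): add — endpoints in different components.
1-2 (14): skip — 1 and 2 already connected.
3-5 (20): add — endpoints in different components.
MST edge set: {1-3, 2-4, 3-4, 4-6, 3-5}.
Of the listed edges, {3-5, 4-6, 3-4} are in the MST → 3.

3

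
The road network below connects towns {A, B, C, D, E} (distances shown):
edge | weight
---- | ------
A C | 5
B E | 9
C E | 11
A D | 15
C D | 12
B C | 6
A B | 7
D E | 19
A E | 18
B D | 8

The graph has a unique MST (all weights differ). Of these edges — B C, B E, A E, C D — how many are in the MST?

Kruskal: consider edges lightest-first.
A C (5): add — endpoints in different components.
B C (6): add — endpoints in different components.
A B (7): skip — A and B already connected.
B D (8): add — endpoints in different components.
B E (9): add — endpoints in different components.
MST edge set: {A C, B C, B D, B E}.
Of the listed edges, {B C, B E} are in the MST → 2.

2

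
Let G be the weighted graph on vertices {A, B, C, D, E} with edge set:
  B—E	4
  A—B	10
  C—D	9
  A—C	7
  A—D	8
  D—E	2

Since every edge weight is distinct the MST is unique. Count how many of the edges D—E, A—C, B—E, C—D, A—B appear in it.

3

Kruskal's algorithm — process edges by increasing weight (ties by edge label):
D—E (2): add. Components now {A} {B} {C} {D,E}
B—E (4): add. Components now {A} {B,D,E} {C}
A—C (7): add. Components now {A,C} {B,D,E}
A—D (8): add. Components now {A,B,C,D,E}
MST edge set: {D—E, B—E, A—C, A—D}.
Of the listed edges, {D—E, A—C, B—E} are in the MST → 3.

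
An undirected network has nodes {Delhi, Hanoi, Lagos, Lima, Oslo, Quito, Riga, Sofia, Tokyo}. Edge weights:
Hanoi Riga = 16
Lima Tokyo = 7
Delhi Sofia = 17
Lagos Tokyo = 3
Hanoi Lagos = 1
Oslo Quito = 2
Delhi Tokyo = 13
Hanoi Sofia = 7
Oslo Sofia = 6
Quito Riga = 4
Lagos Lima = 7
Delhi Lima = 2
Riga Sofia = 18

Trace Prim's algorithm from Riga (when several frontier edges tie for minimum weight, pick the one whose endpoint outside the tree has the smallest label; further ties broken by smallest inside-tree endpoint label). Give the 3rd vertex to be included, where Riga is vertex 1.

Oslo

Prim, starting at Riga.
Step 1: cheapest edge leaving the tree is Quito Riga (4); add Quito.
Step 2: cheapest edge leaving the tree is Oslo Quito (2); add Oslo.
Step 3: cheapest edge leaving the tree is Oslo Sofia (6); add Sofia.
Step 4: cheapest edge leaving the tree is Hanoi Sofia (7); add Hanoi.
Step 5: cheapest edge leaving the tree is Hanoi Lagos (1); add Lagos.
Step 6: cheapest edge leaving the tree is Lagos Tokyo (3); add Tokyo.
Step 7: cheapest edge leaving the tree is Lagos Lima (7); add Lima.
Step 8: cheapest edge leaving the tree is Delhi Lima (2); add Delhi.
Vertex order: Riga, Quito, Oslo, Sofia, Hanoi, Lagos, Tokyo, Lima, Delhi. The 3rd vertex is Oslo.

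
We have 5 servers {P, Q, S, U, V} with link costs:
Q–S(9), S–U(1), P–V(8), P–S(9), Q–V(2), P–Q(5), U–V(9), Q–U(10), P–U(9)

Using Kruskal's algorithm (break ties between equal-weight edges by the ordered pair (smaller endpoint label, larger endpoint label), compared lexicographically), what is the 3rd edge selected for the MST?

P-Q

Kruskal: consider edges lightest-first.
S–U (1): add — endpoints in different components.
Q–V (2): add — endpoints in different components.
P–Q (5): add — endpoints in different components.
P–V (8): skip — V and P already connected.
P–S (9): add — endpoints in different components.
The 3rd edge added is P–Q.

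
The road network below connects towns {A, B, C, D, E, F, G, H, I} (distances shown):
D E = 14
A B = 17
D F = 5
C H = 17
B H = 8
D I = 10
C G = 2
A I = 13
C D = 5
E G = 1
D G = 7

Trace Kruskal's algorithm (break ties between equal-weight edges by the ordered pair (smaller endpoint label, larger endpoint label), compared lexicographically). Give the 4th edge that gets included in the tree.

Kruskal: consider edges lightest-first.
E G (1): add — endpoints in different components.
C G (2): add — endpoints in different components.
C D (5): add — endpoints in different components.
D F (5): add — endpoints in different components.
D G (7): skip — D and G already connected.
B H (8): add — endpoints in different components.
D I (10): add — endpoints in different components.
A I (13): add — endpoints in different components.
D E (14): skip — D and E already connected.
A B (17): add — endpoints in different components.
The 4th edge added is D F.

D-F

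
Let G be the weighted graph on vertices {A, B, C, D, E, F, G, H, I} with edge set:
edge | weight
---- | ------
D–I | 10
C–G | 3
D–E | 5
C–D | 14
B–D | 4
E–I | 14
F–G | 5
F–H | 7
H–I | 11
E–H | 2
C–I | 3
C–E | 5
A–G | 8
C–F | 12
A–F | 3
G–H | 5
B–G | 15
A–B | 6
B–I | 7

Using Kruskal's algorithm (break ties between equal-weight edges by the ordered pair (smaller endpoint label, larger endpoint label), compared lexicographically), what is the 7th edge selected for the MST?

Kruskal's algorithm — process edges by increasing weight (ties by edge label):
E–H (2): add — endpoints in different components.
A–F (3): add — endpoints in different components.
C–G (3): add — endpoints in different components.
C–I (3): add — endpoints in different components.
B–D (4): add — endpoints in different components.
C–E (5): add — endpoints in different components.
D–E (5): add — endpoints in different components.
F–G (5): add — endpoints in different components.
The 7th edge added is D–E.

D-E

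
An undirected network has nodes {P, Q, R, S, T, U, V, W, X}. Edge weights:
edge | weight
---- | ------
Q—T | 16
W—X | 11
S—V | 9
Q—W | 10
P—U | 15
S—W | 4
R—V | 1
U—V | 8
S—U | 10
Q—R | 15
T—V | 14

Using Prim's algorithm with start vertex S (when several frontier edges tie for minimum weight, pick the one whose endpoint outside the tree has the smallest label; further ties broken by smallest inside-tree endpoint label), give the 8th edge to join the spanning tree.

Prim, starting at S.
Step 1: frontier [S—W 4, S—V 9, S—U 10] → take S—W (4); add W.
Step 2: frontier [S—V 9, S—U 10, Q—W 10, W—X 11] → take S—V (9); add V.
Step 3: frontier [S—U 10, R—V 1, U—V 8, T—V 14, Q—W 10, W—X 11] → take R—V (1); add R.
Step 4: frontier [Q—R 15, S—U 10, U—V 8, T—V 14, Q—W 10, W—X 11] → take U—V (8); add U.
Step 5: frontier [Q—R 15, P—U 15, T—V 14, Q—W 10, W—X 11] → take Q—W (10); add Q.
Step 6: frontier [Q—T 16, P—U 15, T—V 14, W—X 11] → take W—X (11); add X.
Step 7: frontier [Q—T 16, P—U 15, T—V 14] → take T—V (14); add T.
Step 8: frontier [P—U 15] → take P—U (15); add P.
The 8th edge added is P—U.

P-U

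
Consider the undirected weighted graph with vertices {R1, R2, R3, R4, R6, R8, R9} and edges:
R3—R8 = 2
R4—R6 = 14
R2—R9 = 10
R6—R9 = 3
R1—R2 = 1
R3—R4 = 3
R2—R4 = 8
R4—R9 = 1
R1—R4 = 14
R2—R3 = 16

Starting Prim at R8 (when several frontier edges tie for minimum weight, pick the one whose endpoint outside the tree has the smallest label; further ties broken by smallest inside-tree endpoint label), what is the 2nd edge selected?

Prim's algorithm from R8:
Step 1: cheapest edge leaving the tree is R3—R8 (2); add R3.
Step 2: cheapest edge leaving the tree is R3—R4 (3); add R4.
Step 3: cheapest edge leaving the tree is R4—R9 (1); add R9.
Step 4: cheapest edge leaving the tree is R6—R9 (3); add R6.
Step 5: cheapest edge leaving the tree is R2—R4 (8); add R2.
Step 6: cheapest edge leaving the tree is R1—R2 (1); add R1.
The 2nd edge added is R3—R4.

R3-R4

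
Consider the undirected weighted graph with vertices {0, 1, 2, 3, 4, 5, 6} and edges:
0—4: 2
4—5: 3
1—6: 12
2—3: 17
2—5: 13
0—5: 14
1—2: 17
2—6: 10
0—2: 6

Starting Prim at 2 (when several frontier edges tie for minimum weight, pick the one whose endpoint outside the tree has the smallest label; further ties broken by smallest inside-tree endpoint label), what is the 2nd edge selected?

Grow the tree from 2 using Prim:
Step 1: cheapest edge leaving the tree is 0—2 (6); add 0.
Step 2: cheapest edge leaving the tree is 0—4 (2); add 4.
Step 3: cheapest edge leaving the tree is 4—5 (3); add 5.
Step 4: cheapest edge leaving the tree is 2—6 (10); add 6.
Step 5: cheapest edge leaving the tree is 1—6 (12); add 1.
Step 6: cheapest edge leaving the tree is 2—3 (17); add 3.
The 2nd edge added is 0—4.

0-4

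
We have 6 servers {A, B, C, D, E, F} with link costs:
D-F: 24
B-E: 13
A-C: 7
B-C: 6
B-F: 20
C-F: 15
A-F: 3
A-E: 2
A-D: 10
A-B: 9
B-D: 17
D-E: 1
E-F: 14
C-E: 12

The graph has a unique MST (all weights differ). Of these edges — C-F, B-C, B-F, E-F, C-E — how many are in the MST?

1

Sort edges by weight, then run Kruskal:
D-E (1): add. Components now {A} {B} {C} {D,E} {F}
A-E (2): add. Components now {A,D,E} {B} {C} {F}
A-F (3): add. Components now {A,D,E,F} {B} {C}
B-C (6): add. Components now {A,D,E,F} {B,C}
A-C (7): add. Components now {A,B,C,D,E,F}
MST edge set: {D-E, A-E, A-F, B-C, A-C}.
Of the listed edges, {B-C} are in the MST → 1.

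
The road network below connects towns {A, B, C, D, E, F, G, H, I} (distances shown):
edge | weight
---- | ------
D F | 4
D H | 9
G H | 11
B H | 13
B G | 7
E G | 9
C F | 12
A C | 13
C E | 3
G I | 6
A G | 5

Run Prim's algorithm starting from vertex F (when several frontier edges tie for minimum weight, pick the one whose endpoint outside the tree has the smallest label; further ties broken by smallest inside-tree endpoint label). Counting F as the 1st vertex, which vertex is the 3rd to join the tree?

H

Prim, starting at F.
Step 1: frontier [D F 4, C F 12] → take D F (4); add D.
Step 2: frontier [D H 9, C F 12] → take D H (9); add H.
Step 3: frontier [C F 12, G H 11, B H 13] → take G H (11); add G.
Step 4: frontier [C F 12, A G 5, G I 6, B G 7, E G 9, B H 13] → take A G (5); add A.
Step 5: frontier [A C 13, C F 12, G I 6, B G 7, E G 9, B H 13] → take G I (6); add I.
Step 6: frontier [A C 13, C F 12, B G 7, E G 9, B H 13] → take B G (7); add B.
Step 7: frontier [A C 13, C F 12, E G 9] → take E G (9); add E.
Step 8: frontier [A C 13, C E 3, C F 12] → take C E (3); add C.
Vertex order: F, D, H, G, A, I, B, E, C. The 3rd vertex is H.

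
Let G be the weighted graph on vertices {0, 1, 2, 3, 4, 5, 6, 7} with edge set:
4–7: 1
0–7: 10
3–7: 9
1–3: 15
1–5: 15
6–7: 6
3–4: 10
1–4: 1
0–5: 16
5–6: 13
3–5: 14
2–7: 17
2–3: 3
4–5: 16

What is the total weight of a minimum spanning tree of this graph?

Sort edges by weight, then run Kruskal:
1–4 (1): add — endpoints in different components.
4–7 (1): add — endpoints in different components.
2–3 (3): add — endpoints in different components.
6–7 (6): add — endpoints in different components.
3–7 (9): add — endpoints in different components.
0–7 (10): add — endpoints in different components.
3–4 (10): skip — 3 and 4 already connected.
5–6 (13): add — endpoints in different components.
MST edges: 1–4, 4–7, 2–3, 6–7, 3–7, 0–7, 5–6; total weight 1+1+3+6+9+10+13 = 43.

43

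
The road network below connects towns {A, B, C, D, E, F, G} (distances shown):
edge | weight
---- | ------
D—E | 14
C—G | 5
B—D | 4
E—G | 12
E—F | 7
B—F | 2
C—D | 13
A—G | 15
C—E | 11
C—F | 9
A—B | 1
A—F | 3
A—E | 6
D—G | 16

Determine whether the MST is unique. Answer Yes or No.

Yes

Kruskal's algorithm — process edges by increasing weight (ties by edge label):
A—B (1): add — endpoints in different components.
B—F (2): add — endpoints in different components.
A—F (3): skip — A and F already connected.
B—D (4): add — endpoints in different components.
C—G (5): add — endpoints in different components.
A—E (6): add — endpoints in different components.
E—F (7): skip — E and F already connected.
C—F (9): add — endpoints in different components.
Every non-tree edge has weight strictly greater than the heaviest edge on the tree path between its endpoints, so the MST is unique.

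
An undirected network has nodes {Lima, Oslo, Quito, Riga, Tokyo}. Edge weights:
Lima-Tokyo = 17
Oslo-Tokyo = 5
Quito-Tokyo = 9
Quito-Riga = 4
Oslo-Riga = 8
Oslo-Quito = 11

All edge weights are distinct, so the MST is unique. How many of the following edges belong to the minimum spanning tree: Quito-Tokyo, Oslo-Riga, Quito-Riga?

Kruskal's algorithm — process edges by increasing weight (ties by edge label):
Quito-Riga (4): add. Components now {Quito,Riga} {Oslo} {Lima} {Tokyo}
Oslo-Tokyo (5): add. Components now {Quito,Riga} {Oslo,Tokyo} {Lima}
Oslo-Riga (8): add. Components now {Oslo,Quito,Riga,Tokyo} {Lima}
Quito-Tokyo (9): skip — Tokyo and Quito already connected.
Oslo-Quito (11): skip — Oslo and Quito already connected.
Lima-Tokyo (17): add. Components now {Lima,Oslo,Quito,Riga,Tokyo}
MST edge set: {Quito-Riga, Oslo-Tokyo, Oslo-Riga, Lima-Tokyo}.
Of the listed edges, {Oslo-Riga, Quito-Riga} are in the MST → 2.

2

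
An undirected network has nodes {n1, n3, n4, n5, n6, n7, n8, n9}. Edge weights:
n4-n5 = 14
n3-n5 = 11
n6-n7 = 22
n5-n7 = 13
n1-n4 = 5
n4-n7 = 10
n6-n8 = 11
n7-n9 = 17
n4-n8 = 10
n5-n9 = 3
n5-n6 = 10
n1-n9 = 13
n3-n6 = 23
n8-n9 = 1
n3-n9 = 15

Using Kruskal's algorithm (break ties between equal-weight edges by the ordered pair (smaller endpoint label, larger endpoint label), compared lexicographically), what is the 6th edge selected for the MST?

Kruskal: consider edges lightest-first.
n8-n9 (1): add — endpoints in different components.
n5-n9 (3): add — endpoints in different components.
n1-n4 (5): add — endpoints in different components.
n4-n7 (10): add — endpoints in different components.
n4-n8 (10): add — endpoints in different components.
n5-n6 (10): add — endpoints in different components.
n3-n5 (11): add — endpoints in different components.
The 6th edge added is n5-n6.

n5-n6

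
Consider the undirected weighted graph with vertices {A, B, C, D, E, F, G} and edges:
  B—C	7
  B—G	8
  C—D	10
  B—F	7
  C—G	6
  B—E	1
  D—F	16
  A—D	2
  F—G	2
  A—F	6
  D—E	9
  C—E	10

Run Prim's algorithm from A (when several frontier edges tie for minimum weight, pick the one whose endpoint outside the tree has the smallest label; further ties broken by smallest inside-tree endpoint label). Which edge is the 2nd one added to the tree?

Prim, starting at A.
Step 1: frontier [A—D 2, A—F 6] → take A—D (2); add D.
Step 2: frontier [A—F 6, D—E 9, C—D 10, D—F 16] → take A—F (6); add F.
Step 3: frontier [D—E 9, C—D 10, F—G 2, B—F 7] → take F—G (2); add G.
Step 4: frontier [D—E 9, C—D 10, B—F 7, C—G 6, B—G 8] → take C—G (6); add C.
Step 5: frontier [B—C 7, C—E 10, D—E 9, B—F 7, B—G 8] → take B—C (7); add B.
Step 6: frontier [B—E 1, C—E 10, D—E 9] → take B—E (1); add E.
The 2nd edge added is A—F.

A-F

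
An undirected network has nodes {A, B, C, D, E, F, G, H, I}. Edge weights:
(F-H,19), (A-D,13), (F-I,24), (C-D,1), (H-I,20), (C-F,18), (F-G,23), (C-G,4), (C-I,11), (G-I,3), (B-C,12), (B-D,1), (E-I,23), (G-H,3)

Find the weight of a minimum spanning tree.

Grow the tree from H using Prim:
Step 1: cheapest edge leaving the tree is G-H (3); add G.
Step 2: cheapest edge leaving the tree is G-I (3); add I.
Step 3: cheapest edge leaving the tree is C-G (4); add C.
Step 4: cheapest edge leaving the tree is C-D (1); add D.
Step 5: cheapest edge leaving the tree is B-D (1); add B.
Step 6: cheapest edge leaving the tree is A-D (13); add A.
Step 7: cheapest edge leaving the tree is C-F (18); add F.
Step 8: cheapest edge leaving the tree is E-I (23); add E.
MST edges: G-H, G-I, C-G, C-D, B-D, A-D, C-F, E-I; total weight 3+3+4+1+1+13+18+23 = 66.

66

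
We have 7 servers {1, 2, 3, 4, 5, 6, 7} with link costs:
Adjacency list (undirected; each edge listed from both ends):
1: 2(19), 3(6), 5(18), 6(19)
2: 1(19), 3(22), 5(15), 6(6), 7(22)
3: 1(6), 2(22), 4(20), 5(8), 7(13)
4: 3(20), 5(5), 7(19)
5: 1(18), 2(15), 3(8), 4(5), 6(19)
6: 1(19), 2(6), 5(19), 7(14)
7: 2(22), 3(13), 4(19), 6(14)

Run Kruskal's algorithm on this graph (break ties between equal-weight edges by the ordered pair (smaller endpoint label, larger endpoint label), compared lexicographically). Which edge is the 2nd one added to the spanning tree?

1-3

Kruskal: consider edges lightest-first.
4—5 (5): add. Components now {1} {2} {3} {4,5} {6} {7}
1—3 (6): add. Components now {1,3} {2} {4,5} {6} {7}
2—6 (6): add. Components now {1,3} {2,6} {4,5} {7}
3—5 (8): add. Components now {1,3,4,5} {2,6} {7}
3—7 (13): add. Components now {1,3,4,5,7} {2,6}
6—7 (14): add. Components now {1,2,3,4,5,6,7}
The 2nd edge added is 1—3.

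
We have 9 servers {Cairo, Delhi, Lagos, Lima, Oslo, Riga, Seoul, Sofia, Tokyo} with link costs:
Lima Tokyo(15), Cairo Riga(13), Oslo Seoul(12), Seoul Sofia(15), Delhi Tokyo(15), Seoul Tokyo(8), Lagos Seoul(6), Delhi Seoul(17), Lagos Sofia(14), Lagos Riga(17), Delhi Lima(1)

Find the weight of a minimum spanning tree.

86

Grow the tree from Tokyo using Prim:
Step 1: frontier [Seoul Tokyo 8, Delhi Tokyo 15, Lima Tokyo 15] → take Seoul Tokyo (8); add Seoul.
Step 2: frontier [Lagos Seoul 6, Oslo Seoul 12, Seoul Sofia 15, Delhi Seoul 17, Delhi Tokyo 15, Lima Tokyo 15] → take Lagos Seoul (6); add Lagos.
Step 3: frontier [Lagos Sofia 14, Lagos Riga 17, Oslo Seoul 12, Seoul Sofia 15, Delhi Seoul 17, Delhi Tokyo 15, Lima Tokyo 15] → take Oslo Seoul (12); add Oslo.
Step 4: frontier [Lagos Sofia 14, Lagos Riga 17, Seoul Sofia 15, Delhi Seoul 17, Delhi Tokyo 15, Lima Tokyo 15] → take Lagos Sofia (14); add Sofia.
Step 5: frontier [Lagos Riga 17, Delhi Seoul 17, Delhi Tokyo 15, Lima Tokyo 15] → take Delhi Tokyo (15); add Delhi.
Step 6: frontier [Delhi Lima 1, Lagos Riga 17, Lima Tokyo 15] → take Delhi Lima (1); add Lima.
Step 7: frontier [Lagos Riga 17] → take Lagos Riga (17); add Riga.
Step 8: frontier [Cairo Riga 13] → take Cairo Riga (13); add Cairo.
MST edges: Seoul Tokyo, Lagos Seoul, Oslo Seoul, Lagos Sofia, Delhi Tokyo, Delhi Lima, Lagos Riga, Cairo Riga; total weight 8+6+12+14+15+1+17+13 = 86.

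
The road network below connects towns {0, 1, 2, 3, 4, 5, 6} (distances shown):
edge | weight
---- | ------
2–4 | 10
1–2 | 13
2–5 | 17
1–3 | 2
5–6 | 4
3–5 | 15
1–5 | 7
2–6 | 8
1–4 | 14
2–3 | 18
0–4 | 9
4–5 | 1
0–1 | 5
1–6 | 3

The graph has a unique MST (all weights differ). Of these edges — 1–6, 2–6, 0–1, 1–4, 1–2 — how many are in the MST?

Kruskal: consider edges lightest-first.
4–5 (1): add. Components now {0} {1} {2} {3} {4,5} {6}
1–3 (2): add. Components now {0} {1,3} {2} {4,5} {6}
1–6 (3): add. Components now {0} {1,3,6} {2} {4,5}
5–6 (4): add. Components now {0} {1,3,4,5,6} {2}
0–1 (5): add. Components now {0,1,3,4,5,6} {2}
1–5 (7): skip — 1 and 5 already connected.
2–6 (8): add. Components now {0,1,2,3,4,5,6}
MST edge set: {4–5, 1–3, 1–6, 5–6, 0–1, 2–6}.
Of the listed edges, {1–6, 2–6, 0–1} are in the MST → 3.

3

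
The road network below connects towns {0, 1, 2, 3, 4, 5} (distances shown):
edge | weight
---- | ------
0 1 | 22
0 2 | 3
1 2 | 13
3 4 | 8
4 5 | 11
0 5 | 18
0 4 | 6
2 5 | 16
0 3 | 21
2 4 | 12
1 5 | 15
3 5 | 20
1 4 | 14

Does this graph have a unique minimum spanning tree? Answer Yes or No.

Sort edges by weight, then run Kruskal:
0 2 (3): add — endpoints in different components.
0 4 (6): add — endpoints in different components.
3 4 (8): add — endpoints in different components.
4 5 (11): add — endpoints in different components.
2 4 (12): skip — 2 and 4 already connected.
1 2 (13): add — endpoints in different components.
Every non-tree edge has weight strictly greater than the heaviest edge on the tree path between its endpoints, so the MST is unique.

Yes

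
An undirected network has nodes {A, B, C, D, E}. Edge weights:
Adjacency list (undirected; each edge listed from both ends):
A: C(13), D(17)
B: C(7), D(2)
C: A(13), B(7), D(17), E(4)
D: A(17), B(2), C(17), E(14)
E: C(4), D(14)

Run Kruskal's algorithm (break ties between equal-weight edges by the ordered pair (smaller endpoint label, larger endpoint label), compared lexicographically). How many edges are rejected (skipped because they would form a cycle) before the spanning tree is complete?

0

Sort edges by weight, then run Kruskal:
B-D (2): add — endpoints in different components.
C-E (4): add — endpoints in different components.
B-C (7): add — endpoints in different components.
A-C (13): add — endpoints in different components.
Edges rejected before the tree was complete: 0.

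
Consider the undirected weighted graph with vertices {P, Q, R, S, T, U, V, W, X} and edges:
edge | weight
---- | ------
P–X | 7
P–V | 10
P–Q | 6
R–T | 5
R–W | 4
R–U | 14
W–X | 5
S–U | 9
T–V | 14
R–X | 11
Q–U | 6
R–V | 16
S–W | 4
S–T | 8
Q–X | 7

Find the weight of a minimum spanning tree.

Sort edges by weight, then run Kruskal:
R–W (4): add — endpoints in different components.
S–W (4): add — endpoints in different components.
R–T (5): add — endpoints in different components.
W–X (5): add — endpoints in different components.
P–Q (6): add — endpoints in different components.
Q–U (6): add — endpoints in different components.
P–X (7): add — endpoints in different components.
Q–X (7): skip — Q and X already connected.
S–T (8): skip — S and T already connected.
S–U (9): skip — U and S already connected.
P–V (10): add — endpoints in different components.
MST edges: R–W, S–W, R–T, W–X, P–Q, Q–U, P–X, P–V; total weight 4+4+5+5+6+6+7+10 = 47.

47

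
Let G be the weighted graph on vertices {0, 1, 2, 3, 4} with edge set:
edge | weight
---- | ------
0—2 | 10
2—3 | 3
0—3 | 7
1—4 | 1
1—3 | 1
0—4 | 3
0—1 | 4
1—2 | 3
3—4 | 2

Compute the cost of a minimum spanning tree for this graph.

8

Prim, starting at 2.
Step 1: cheapest edge leaving the tree is 1—2 (3); add 1.
Step 2: cheapest edge leaving the tree is 1—3 (1); add 3.
Step 3: cheapest edge leaving the tree is 1—4 (1); add 4.
Step 4: cheapest edge leaving the tree is 0—4 (3); add 0.
MST edges: 1—2, 1—3, 1—4, 0—4; total weight 3+1+1+3 = 8.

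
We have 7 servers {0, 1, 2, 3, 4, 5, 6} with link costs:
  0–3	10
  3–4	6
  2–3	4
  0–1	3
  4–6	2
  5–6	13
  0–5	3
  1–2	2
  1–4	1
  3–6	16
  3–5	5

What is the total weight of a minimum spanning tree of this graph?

15

Prim's algorithm from 4:
Step 1: frontier [1–4 1, 4–6 2, 3–4 6] → take 1–4 (1); add 1.
Step 2: frontier [1–2 2, 0–1 3, 4–6 2, 3–4 6] → take 1–2 (2); add 2.
Step 3: frontier [0–1 3, 2–3 4, 4–6 2, 3–4 6] → take 4–6 (2); add 6.
Step 4: frontier [0–1 3, 2–3 4, 3–4 6, 5–6 13, 3–6 16] → take 0–1 (3); add 0.
Step 5: frontier [0–5 3, 0–3 10, 2–3 4, 3–4 6, 5–6 13, 3–6 16] → take 0–5 (3); add 5.
Step 6: frontier [0–3 10, 2–3 4, 3–4 6, 3–5 5, 3–6 16] → take 2–3 (4); add 3.
MST edges: 1–4, 1–2, 4–6, 0–1, 0–5, 2–3; total weight 1+2+2+3+3+4 = 15.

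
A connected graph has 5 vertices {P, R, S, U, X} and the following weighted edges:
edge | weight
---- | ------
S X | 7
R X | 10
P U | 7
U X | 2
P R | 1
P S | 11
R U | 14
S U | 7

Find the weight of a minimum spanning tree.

Prim, starting at U.
Step 1: cheapest edge leaving the tree is U X (2); add X.
Step 2: cheapest edge leaving the tree is P U (7); add P.
Step 3: cheapest edge leaving the tree is P R (1); add R.
Step 4: cheapest edge leaving the tree is S U (7); add S.
MST edges: U X, P U, P R, S U; total weight 2+7+1+7 = 17.

17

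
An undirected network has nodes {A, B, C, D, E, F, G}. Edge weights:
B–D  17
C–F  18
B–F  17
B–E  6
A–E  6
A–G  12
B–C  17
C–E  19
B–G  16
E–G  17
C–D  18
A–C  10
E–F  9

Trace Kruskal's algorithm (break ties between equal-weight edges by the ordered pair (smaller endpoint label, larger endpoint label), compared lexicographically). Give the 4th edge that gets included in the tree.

A-C

Sort edges by weight, then run Kruskal:
A–E (6): add. Components now {A,E} {B} {C} {D} {F} {G}
B–E (6): add. Components now {A,B,E} {C} {D} {F} {G}
E–F (9): add. Components now {A,B,E,F} {C} {D} {G}
A–C (10): add. Components now {A,B,C,E,F} {D} {G}
A–G (12): add. Components now {A,B,C,E,F,G} {D}
B–G (16): skip — B and G already connected.
B–C (17): skip — B and C already connected.
B–D (17): add. Components now {A,B,C,D,E,F,G}
The 4th edge added is A–C.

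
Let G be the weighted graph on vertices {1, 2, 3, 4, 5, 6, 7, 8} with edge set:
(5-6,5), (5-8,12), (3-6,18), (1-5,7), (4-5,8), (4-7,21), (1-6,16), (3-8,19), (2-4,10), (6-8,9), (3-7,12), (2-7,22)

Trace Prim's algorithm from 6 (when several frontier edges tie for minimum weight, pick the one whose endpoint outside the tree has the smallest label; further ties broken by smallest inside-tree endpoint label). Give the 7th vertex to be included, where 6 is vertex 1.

Grow the tree from 6 using Prim:
Step 1: frontier [5-6 5, 6-8 9, 1-6 16, 3-6 18] → take 5-6 (5); add 5.
Step 2: frontier [1-5 7, 4-5 8, 5-8 12, 6-8 9, 1-6 16, 3-6 18] → take 1-5 (7); add 1.
Step 3: frontier [4-5 8, 5-8 12, 6-8 9, 3-6 18] → take 4-5 (8); add 4.
Step 4: frontier [2-4 10, 4-7 21, 5-8 12, 6-8 9, 3-6 18] → take 6-8 (9); add 8.
Step 5: frontier [2-4 10, 4-7 21, 3-6 18, 3-8 19] → take 2-4 (10); add 2.
Step 6: frontier [2-7 22, 4-7 21, 3-6 18, 3-8 19] → take 3-6 (18); add 3.
Step 7: frontier [2-7 22, 3-7 12, 4-7 21] → take 3-7 (12); add 7.
Vertex order: 6, 5, 1, 4, 8, 2, 3, 7. The 7th vertex is 3.

3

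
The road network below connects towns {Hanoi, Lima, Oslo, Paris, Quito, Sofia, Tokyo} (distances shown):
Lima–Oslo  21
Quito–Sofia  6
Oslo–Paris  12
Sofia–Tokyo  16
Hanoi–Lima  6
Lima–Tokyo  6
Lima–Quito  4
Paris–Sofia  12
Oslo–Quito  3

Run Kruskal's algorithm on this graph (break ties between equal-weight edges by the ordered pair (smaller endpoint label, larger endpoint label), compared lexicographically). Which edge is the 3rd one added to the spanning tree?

Hanoi-Lima

Kruskal's algorithm — process edges by increasing weight (ties by edge label):
Oslo–Quito (3): add — endpoints in different components.
Lima–Quito (4): add — endpoints in different components.
Hanoi–Lima (6): add — endpoints in different components.
Lima–Tokyo (6): add — endpoints in different components.
Quito–Sofia (6): add — endpoints in different components.
Oslo–Paris (12): add — endpoints in different components.
The 3rd edge added is Hanoi–Lima.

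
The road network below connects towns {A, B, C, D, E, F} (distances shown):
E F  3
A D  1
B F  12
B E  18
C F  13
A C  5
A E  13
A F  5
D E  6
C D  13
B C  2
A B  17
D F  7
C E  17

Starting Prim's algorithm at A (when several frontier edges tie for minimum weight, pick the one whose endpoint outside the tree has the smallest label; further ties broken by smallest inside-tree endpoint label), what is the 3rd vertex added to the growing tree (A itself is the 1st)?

Prim's algorithm from A:
Step 1: cheapest edge leaving the tree is A D (1); add D.
Step 2: cheapest edge leaving the tree is A C (5); add C.
Step 3: cheapest edge leaving the tree is B C (2); add B.
Step 4: cheapest edge leaving the tree is A F (5); add F.
Step 5: cheapest edge leaving the tree is E F (3); add E.
Vertex order: A, D, C, B, F, E. The 3rd vertex is C.

C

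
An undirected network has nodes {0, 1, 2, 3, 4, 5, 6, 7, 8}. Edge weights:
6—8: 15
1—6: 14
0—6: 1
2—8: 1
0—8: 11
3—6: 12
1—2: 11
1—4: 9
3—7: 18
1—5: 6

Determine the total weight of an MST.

Prim's algorithm from 5:
Step 1: frontier [1—5 6] → take 1—5 (6); add 1.
Step 2: frontier [1—4 9, 1—2 11, 1—6 14] → take 1—4 (9); add 4.
Step 3: frontier [1—2 11, 1—6 14] → take 1—2 (11); add 2.
Step 4: frontier [1—6 14, 2—8 1] → take 2—8 (1); add 8.
Step 5: frontier [1—6 14, 0—8 11, 6—8 15] → take 0—8 (11); add 0.
Step 6: frontier [0—6 1, 1—6 14, 6—8 15] → take 0—6 (1); add 6.
Step 7: frontier [3—6 12] → take 3—6 (12); add 3.
Step 8: frontier [3—7 18] → take 3—7 (18); add 7.
MST edges: 1—5, 1—4, 1—2, 2—8, 0—8, 0—6, 3—6, 3—7; total weight 6+9+11+1+11+1+12+18 = 69.

69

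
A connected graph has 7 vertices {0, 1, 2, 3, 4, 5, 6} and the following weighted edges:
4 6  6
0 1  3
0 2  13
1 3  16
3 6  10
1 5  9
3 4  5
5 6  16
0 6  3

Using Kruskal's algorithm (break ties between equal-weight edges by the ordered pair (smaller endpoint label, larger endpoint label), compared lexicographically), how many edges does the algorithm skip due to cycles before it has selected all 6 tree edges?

Sort edges by weight, then run Kruskal:
0 1 (3): add — endpoints in different components.
0 6 (3): add — endpoints in different components.
3 4 (5): add — endpoints in different components.
4 6 (6): add — endpoints in different components.
1 5 (9): add — endpoints in different components.
3 6 (10): skip — 3 and 6 already connected.
0 2 (13): add — endpoints in different components.
Edges rejected before the tree was complete: 1.

1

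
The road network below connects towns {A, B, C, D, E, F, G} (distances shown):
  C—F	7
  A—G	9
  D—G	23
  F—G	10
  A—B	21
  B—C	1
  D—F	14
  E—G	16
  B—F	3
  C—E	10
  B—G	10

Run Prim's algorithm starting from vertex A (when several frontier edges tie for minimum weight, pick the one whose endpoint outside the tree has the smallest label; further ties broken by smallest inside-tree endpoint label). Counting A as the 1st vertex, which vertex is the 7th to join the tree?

Grow the tree from A using Prim:
Step 1: frontier [A—G 9, A—B 21] → take A—G (9); add G.
Step 2: frontier [A—B 21, B—G 10, F—G 10, E—G 16, D—G 23] → take B—G (10); add B.
Step 3: frontier [B—C 1, B—F 3, F—G 10, E—G 16, D—G 23] → take B—C (1); add C.
Step 4: frontier [B—F 3, C—F 7, C—E 10, F—G 10, E—G 16, D—G 23] → take B—F (3); add F.
Step 5: frontier [C—E 10, D—F 14, E—G 16, D—G 23] → take C—E (10); add E.
Step 6: frontier [D—F 14, D—G 23] → take D—F (14); add D.
Vertex order: A, G, B, C, F, E, D. The 7th vertex is D.

D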